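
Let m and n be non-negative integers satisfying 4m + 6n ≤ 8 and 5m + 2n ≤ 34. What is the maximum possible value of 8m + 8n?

16

(m,n)=(2,0): 4·2+6·0=8≤8, 5·2+2·0=10≤34, objective 16.
(m,n)=(1,0): 4·1+6·0=4≤8, 5·1+2·0=5≤34, objective 8.
Maximum is 16 at (m,n)=(2,0).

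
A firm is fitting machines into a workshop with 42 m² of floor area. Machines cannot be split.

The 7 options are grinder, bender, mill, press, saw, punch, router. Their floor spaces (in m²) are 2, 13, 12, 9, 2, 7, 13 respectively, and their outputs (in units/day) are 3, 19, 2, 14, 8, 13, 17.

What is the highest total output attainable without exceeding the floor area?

Take bender, press, punch, and router: floor space 13 + 9 + 7 + 13 = 42 ≤ 42, output 19 + 14 + 13 + 17 = 63.
No other feasible combination does better.

63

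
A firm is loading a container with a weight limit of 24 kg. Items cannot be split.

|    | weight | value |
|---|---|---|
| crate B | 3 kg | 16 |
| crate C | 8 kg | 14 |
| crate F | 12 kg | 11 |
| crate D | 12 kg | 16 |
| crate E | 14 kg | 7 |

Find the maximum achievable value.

Take crate B, crate C, and crate D: weight 3 + 8 + 12 = 23 ≤ 24, value 16 + 14 + 16 = 46.
No other feasible combination does better.

46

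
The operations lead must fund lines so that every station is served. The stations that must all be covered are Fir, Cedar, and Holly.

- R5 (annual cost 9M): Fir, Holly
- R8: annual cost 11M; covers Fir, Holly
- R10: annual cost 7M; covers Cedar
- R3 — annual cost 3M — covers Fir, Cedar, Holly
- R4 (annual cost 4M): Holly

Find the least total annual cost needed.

3

This is an integer covering problem.
R3 alone covers Fir, Cedar, Holly — every station.
Total annual cost: 3.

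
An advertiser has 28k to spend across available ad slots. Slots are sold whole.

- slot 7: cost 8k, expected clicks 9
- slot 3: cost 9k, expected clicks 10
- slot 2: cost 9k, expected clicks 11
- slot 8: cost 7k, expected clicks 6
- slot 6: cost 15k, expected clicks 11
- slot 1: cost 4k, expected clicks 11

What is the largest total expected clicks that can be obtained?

37

Treat it as a binary knapsack problem.
Allowing fractional choices, the relaxed optimum would be about 38.8, but ad slots are indivisible.
slot 2 + slot 6 + slot 1: cost 9 + 15 + 4 = 28 ≤ 28, expected clicks 11 + 11 + 11 = 33.
slot 7 + slot 3 + slot 8 + slot 1: cost 8 + 9 + 7 + 4 = 28 ≤ 28, expected clicks 9 + 10 + 6 + 11 = 36.
slot 7 + slot 2 + slot 8 + slot 1: cost 8 + 9 + 7 + 4 = 28 ≤ 28, expected clicks 9 + 11 + 6 + 11 = 37.
Best is slot 7, slot 2, slot 8, and slot 1 with total expected clicks 37.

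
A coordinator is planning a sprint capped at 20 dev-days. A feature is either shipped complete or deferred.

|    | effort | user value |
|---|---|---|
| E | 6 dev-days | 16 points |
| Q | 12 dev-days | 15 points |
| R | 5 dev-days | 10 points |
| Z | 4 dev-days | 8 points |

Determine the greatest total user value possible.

E + Q: effort 6 + 12 = 18 ≤ 20, user value 16 + 15 = 31.
E + R + Z: effort 6 + 5 + 4 = 15 ≤ 20, user value 16 + 10 + 8 = 34.
Best is E, R, and Z with total user value 34.

34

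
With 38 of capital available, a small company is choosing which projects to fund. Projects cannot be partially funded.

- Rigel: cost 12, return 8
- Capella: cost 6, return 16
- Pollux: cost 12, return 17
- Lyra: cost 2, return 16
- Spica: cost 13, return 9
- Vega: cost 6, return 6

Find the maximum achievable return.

Take Rigel, Capella, Pollux, Lyra, and Vega: cost 12 + 6 + 12 + 2 + 6 = 38 ≤ 38, return 8 + 16 + 17 + 16 + 6 = 63.
No other feasible combination does better.

63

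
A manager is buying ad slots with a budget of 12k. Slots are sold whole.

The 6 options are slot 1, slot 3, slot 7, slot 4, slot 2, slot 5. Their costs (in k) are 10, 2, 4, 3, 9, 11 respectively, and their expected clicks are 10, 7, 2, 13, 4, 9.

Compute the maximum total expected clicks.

22

Take slot 3, slot 7, and slot 4: cost 2 + 4 + 3 = 9 ≤ 12, expected clicks 7 + 2 + 13 = 22.
No other feasible combination does better.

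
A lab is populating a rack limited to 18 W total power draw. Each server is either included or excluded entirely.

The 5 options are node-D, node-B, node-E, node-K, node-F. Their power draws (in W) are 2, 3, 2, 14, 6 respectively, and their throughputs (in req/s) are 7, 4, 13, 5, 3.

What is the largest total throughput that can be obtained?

27

Take node-D, node-B, node-E, and node-F: power draw 2 + 3 + 2 + 6 = 13 ≤ 18, throughput 7 + 4 + 13 + 3 = 27.
No other feasible combination does better.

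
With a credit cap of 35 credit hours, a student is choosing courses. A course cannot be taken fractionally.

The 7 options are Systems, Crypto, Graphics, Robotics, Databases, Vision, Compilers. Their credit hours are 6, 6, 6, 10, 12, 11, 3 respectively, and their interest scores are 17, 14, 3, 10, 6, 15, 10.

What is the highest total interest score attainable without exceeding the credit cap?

59

Treat it as a binary knapsack problem.
Systems + Crypto + Vision + Compilers: credit hours 6 + 6 + 11 + 3 = 26 ≤ 35, interest score 17 + 14 + 15 + 10 = 56.
Systems + Crypto + Graphics + Vision + Compilers: credit hours 6 + 6 + 6 + 11 + 3 = 32 ≤ 35, interest score 17 + 14 + 3 + 15 + 10 = 59.
Systems + Crypto + Robotics + Vision: credit hours 6 + 6 + 10 + 11 = 33 ≤ 35, interest score 17 + 14 + 10 + 15 = 56.
Best is Systems, Crypto, Graphics, Vision, and Compilers with total interest score 59.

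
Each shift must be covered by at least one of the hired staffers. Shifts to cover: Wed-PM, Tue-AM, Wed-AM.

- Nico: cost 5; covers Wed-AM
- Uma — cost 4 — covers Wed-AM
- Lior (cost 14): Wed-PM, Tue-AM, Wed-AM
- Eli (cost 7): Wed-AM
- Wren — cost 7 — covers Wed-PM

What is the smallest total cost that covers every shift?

This is a weighted set-cover instance.
The greedy cost-per-new-shift heuristic would pick Uma and Lior for 18, but a cheaper cover exists.
Lior alone covers Wed-PM, Tue-AM, Wed-AM — every shift.
Total cost: 14.
No cover costs less than 14.

14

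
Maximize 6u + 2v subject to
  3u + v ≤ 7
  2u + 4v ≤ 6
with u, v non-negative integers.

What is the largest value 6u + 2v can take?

12

Relaxing integrality, the LP optimum is 14.00 at (u,v) = (2.33, 0), which is not an integer point.
(u,v)=(2,0): 3·2+1·0=6≤7, 2·2+4·0=4≤6, objective 12.
(u,v)=(1,1): 3·1+1·1=4≤7, 2·1+4·1=6≤6, objective 8.
(u,v)=(1,0): 3·1+1·0=3≤7, 2·1+4·0=2≤6, objective 6.
The best lattice point is (2,0), giving 12.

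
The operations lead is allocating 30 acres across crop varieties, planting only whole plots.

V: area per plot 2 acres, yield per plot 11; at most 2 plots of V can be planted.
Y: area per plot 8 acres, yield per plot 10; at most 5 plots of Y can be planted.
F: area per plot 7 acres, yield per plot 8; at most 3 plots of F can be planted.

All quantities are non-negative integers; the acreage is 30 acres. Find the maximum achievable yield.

This is a bounded integer knapsack.
V has the best ratio (11/2); taking only V gives at most 2×11 = 22 (stopped by the supply cap of 2).
Mixing does better — 2×V and 3×Y: area 28 ≤ 30, yield 2·11 + 3·10 = 52.

52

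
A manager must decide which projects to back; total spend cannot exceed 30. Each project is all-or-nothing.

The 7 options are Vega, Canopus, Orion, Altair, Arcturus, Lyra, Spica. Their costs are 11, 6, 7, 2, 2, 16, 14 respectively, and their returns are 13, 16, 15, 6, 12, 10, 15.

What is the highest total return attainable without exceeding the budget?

62

Allowing fractional choices, the relaxed optimum would be about 64.1, but projects are indivisible.
Vega + Canopus + Orion + Arcturus: cost 11 + 6 + 7 + 2 = 26 ≤ 30, return 13 + 16 + 15 + 12 = 56.
Canopus + Orion + Arcturus + Spica: cost 6 + 7 + 2 + 14 = 29 ≤ 30, return 16 + 15 + 12 + 15 = 58.
Vega + Canopus + Orion + Altair + Arcturus: cost 11 + 6 + 7 + 2 + 2 = 28 ≤ 30, return 13 + 16 + 15 + 6 + 12 = 62.
Best is Vega, Canopus, Orion, Altair, and Arcturus with total return 62.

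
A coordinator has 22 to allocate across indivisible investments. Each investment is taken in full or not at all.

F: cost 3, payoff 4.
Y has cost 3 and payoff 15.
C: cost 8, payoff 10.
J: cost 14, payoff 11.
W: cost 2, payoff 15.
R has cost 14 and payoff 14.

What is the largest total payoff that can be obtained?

Allowing fractional choices, the relaxed optimum would be about 50.0, but investments are indivisible.
F + Y + W + R: cost 3 + 3 + 2 + 14 = 22 ≤ 22, payoff 4 + 15 + 15 + 14 = 48.
F + Y + J + W: cost 3 + 3 + 14 + 2 = 22 ≤ 22, payoff 4 + 15 + 11 + 15 = 45.
Best is F, Y, W, and R with total payoff 48.

48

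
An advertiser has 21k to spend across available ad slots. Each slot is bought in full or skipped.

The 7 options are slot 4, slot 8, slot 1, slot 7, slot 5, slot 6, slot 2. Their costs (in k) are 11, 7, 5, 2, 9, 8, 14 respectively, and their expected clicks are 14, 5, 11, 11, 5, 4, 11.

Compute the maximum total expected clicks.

Take slot 4, slot 1, and slot 7: cost 11 + 5 + 2 = 18 ≤ 21, expected clicks 14 + 11 + 11 = 36.
No other feasible combination does better.

36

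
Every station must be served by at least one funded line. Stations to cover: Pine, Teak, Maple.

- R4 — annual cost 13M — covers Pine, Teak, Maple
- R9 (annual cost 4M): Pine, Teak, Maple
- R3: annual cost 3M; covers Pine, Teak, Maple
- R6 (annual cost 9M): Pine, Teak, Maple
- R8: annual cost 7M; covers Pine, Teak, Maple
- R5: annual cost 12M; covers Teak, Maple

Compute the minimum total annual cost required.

R3 alone covers Pine, Teak, Maple — every station.
Total annual cost: 3.

3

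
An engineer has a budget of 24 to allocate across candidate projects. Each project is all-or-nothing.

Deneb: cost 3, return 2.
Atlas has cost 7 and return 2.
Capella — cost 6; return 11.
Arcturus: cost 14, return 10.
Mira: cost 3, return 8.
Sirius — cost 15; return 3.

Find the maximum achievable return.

This is an integer program with binary decision variables.
Allowing fractional choices, the relaxed optimum would be about 29.7, but projects are indivisible.
Deneb + Capella + Arcturus: cost 3 + 6 + 14 = 23 ≤ 24, return 2 + 11 + 10 = 23.
Capella + Arcturus + Mira: cost 6 + 14 + 3 = 23 ≤ 24, return 11 + 10 + 8 = 29.
Deneb + Atlas + Capella + Mira: cost 3 + 7 + 6 + 3 = 19 ≤ 24, return 2 + 2 + 11 + 8 = 23.
Best is Capella, Arcturus, and Mira with total return 29.

29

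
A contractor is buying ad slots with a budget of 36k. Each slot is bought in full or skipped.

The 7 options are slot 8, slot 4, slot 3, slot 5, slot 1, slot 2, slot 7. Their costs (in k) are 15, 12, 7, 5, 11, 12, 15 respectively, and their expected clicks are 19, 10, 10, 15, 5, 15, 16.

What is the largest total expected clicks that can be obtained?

Take slot 8, slot 5, and slot 7: cost 15 + 5 + 15 = 35 ≤ 36, expected clicks 19 + 15 + 16 = 50.
No feasible combination exceeds this.

50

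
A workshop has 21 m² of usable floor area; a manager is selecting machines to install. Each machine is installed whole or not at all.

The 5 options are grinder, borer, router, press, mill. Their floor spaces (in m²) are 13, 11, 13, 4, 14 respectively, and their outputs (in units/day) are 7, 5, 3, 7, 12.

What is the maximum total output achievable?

Allowing fractional choices, the relaxed optimum would be about 20.6, but machines are indivisible.
grinder + press: floor space 13 + 4 = 17 ≤ 21, output 7 + 7 = 14.
mill: floor space 14 ≤ 21, output 12.
press + mill: floor space 4 + 14 = 18 ≤ 21, output 7 + 12 = 19.
Best is press and mill with total output 19.

19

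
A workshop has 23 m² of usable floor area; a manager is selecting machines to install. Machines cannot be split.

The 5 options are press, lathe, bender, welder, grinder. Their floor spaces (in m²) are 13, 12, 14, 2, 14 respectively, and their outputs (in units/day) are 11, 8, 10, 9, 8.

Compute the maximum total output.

Allowing fractional choices, the relaxed optimum would be about 25.7, but machines are indivisible.
bender + welder: floor space 14 + 2 = 16 ≤ 23, output 10 + 9 = 19.
press + welder: floor space 13 + 2 = 15 ≤ 23, output 11 + 9 = 20.
lathe + welder: floor space 12 + 2 = 14 ≤ 23, output 8 + 9 = 17.
Best is press and welder with total output 20.

20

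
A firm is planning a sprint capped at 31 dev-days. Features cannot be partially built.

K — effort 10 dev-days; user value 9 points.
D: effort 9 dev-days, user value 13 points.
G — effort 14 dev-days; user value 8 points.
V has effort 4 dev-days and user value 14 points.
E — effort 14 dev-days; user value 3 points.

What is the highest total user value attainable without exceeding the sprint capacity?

36

K + G + V: effort 10 + 14 + 4 = 28 ≤ 31, user value 9 + 8 + 14 = 31.
D + G + V: effort 9 + 14 + 4 = 27 ≤ 31, user value 13 + 8 + 14 = 35.
K + D + V: effort 10 + 9 + 4 = 23 ≤ 31, user value 9 + 13 + 14 = 36.
Best is K, D, and V with total user value 36.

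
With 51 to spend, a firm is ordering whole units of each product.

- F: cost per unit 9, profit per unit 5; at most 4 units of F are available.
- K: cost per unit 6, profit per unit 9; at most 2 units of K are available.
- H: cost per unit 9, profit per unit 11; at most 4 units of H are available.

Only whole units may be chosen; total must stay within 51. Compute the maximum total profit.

62

Take 2×K and 4×H: cost 48 ≤ 51, profit 2·9 + 4·11 = 62.
K has the best ratio (9/6) and is taken to its limit of 2; remaining capacity is filled optimally with the others.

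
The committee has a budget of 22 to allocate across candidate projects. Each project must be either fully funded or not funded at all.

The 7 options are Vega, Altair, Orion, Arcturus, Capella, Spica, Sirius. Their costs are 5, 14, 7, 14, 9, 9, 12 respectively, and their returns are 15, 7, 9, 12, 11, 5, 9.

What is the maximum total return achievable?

Allowing fractional choices, the relaxed optimum would be about 35.9, but projects are indivisible.
Vega + Orion + Capella: cost 5 + 7 + 9 = 21 ≤ 22, return 15 + 9 + 11 = 35.
Vega + Orion + Spica: cost 5 + 7 + 9 = 21 ≤ 22, return 15 + 9 + 5 = 29.
Vega + Arcturus: cost 5 + 14 = 19 ≤ 22, return 15 + 12 = 27.
Best is Vega, Orion, and Capella with total return 35.

35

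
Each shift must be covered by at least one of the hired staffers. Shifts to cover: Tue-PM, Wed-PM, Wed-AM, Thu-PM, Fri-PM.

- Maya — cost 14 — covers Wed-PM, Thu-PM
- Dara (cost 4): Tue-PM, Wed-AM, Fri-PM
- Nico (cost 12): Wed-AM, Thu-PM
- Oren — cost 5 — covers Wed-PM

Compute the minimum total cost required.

18

Choose Maya and Dara: together they cover Tue-PM, Wed-PM, Wed-AM, Thu-PM, Fri-PM — every shift.
Total cost: 14 + 4 = 18.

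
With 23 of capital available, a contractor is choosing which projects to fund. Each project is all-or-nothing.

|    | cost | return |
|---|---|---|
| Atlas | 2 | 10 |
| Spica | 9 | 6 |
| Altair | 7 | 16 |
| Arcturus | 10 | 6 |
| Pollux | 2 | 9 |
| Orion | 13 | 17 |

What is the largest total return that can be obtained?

Take Atlas, Altair, and Orion: cost 2 + 7 + 13 = 22 ≤ 23, return 10 + 16 + 17 = 43.
No other feasible combination does better.

43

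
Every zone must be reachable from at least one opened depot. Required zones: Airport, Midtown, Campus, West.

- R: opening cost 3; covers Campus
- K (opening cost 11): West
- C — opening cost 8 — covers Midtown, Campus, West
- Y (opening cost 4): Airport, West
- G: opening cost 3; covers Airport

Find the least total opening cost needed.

11

This is an integer covering problem.
Choose C and G: together they cover Airport, Midtown, Campus, West — every zone.
Total opening cost: 8 + 3 = 11.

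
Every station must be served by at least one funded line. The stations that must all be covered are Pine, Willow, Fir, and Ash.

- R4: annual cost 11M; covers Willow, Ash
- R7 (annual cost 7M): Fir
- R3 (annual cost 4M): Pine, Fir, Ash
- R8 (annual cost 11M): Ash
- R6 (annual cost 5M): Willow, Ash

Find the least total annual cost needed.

Choose R3 and R6: together they cover Pine, Willow, Fir, Ash — every station.
Total annual cost: 4 + 5 = 9.
No cover costs less than 9.

9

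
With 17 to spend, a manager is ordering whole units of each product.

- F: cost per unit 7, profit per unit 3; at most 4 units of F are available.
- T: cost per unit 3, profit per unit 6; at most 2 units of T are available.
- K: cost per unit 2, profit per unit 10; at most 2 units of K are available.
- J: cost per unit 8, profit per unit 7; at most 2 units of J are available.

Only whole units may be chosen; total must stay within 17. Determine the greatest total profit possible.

This is a bounded integer knapsack.
Take 1×F, 2×T, and 2×K: cost 17 ≤ 17, profit 1·3 + 2·6 + 2·10 = 35.
K has the best ratio (10/2) and is taken to its limit of 2; remaining capacity is filled optimally with the others.

35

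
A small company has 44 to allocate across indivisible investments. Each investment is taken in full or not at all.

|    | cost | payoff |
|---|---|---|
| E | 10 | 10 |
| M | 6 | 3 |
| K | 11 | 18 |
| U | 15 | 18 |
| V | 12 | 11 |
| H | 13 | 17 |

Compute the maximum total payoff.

Take K, U, and H: cost 11 + 15 + 13 = 39 ≤ 44, payoff 18 + 18 + 17 = 53.
No other feasible combination does better.

53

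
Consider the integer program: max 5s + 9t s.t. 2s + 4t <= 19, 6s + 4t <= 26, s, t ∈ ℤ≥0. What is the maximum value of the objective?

Relaxing integrality, the LP optimum is 43.62 at (s,t) = (1.75, 3.88), which is not an integer point.
(s,t)=(1,4) is feasible, giving 41.
(s,t)=(2,3) is feasible, giving 37.
(s,t)=(0,4) is feasible, giving 36.
The best lattice point is (1,4), giving 41.

41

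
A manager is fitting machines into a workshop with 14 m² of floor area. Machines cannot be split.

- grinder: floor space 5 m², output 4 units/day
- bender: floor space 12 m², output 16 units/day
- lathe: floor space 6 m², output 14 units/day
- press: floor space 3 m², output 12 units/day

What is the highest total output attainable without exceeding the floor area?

30

Allowing fractional choices, the relaxed optimum would be about 32.7, but machines are indivisible.
grinder + lathe + press: floor space 5 + 6 + 3 = 14 ≤ 14, output 4 + 14 + 12 = 30.
lathe + press: floor space 6 + 3 = 9 ≤ 14, output 14 + 12 = 26.
Best is grinder, lathe, and press with total output 30.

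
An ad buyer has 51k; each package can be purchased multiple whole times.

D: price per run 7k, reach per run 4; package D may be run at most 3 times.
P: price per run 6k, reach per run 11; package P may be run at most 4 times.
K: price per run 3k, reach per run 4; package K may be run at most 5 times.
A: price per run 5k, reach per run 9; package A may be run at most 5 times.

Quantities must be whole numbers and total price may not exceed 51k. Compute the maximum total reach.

89

Take 4×P and 5×A: price 49 ≤ 51, reach 4·11 + 5·9 = 89.
P has the best ratio (11/6) and is taken to its limit of 4; remaining capacity is filled optimally with the others.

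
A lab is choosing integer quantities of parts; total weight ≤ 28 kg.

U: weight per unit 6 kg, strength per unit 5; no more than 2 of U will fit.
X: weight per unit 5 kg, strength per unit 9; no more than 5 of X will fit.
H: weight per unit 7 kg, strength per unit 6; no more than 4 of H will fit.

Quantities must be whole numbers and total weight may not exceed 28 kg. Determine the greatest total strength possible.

This is a bounded integer knapsack.
X has the best ratio (9/5); taking only X gives at most 5×9 = 45 (stopped by the weight limit).
Optimal: 5×X: weight 25 ≤ 28, strength 5·9 = 45.

45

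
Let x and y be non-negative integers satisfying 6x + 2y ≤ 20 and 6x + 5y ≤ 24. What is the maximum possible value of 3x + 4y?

16

(x,y)=(0,4): 6·0+2·4=8≤20, 6·0+5·4=20≤24, objective 16.
(x,y)=(1,3): 6·1+2·3=12≤20, 6·1+5·3=21≤24, objective 15.
(x,y)=(0,3): 6·0+2·3=6≤20, 6·0+5·3=15≤24, objective 12.
No feasible integer point exceeds 16.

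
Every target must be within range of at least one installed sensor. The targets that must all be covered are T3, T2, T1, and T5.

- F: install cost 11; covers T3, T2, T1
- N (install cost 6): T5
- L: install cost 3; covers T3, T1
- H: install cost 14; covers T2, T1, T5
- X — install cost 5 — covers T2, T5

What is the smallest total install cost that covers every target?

Choose L and X: together they cover T3, T2, T1, T5 — every target.
Total install cost: 3 + 5 = 8.

8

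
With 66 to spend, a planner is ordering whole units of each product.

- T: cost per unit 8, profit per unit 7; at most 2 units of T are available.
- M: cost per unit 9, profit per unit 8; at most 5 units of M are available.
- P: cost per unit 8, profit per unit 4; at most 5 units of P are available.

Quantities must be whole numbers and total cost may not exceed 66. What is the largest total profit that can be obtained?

54

This is a bounded integer knapsack.
M has the best ratio (8/9); taking only M gives at most 5×8 = 40 (stopped by the supply cap of 5).
Mixing does better — 2×T and 5×M: cost 61 ≤ 66, profit 2·7 + 5·8 = 54.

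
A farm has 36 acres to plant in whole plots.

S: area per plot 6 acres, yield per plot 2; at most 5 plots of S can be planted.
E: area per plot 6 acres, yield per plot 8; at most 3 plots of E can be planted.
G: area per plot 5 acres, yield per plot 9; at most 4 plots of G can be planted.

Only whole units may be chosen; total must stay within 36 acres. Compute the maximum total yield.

52

This is a bounded integer knapsack.
2×E and 4×G: area 32 ≤ 36, yield 2·8 + 4·9 = 52.
3×E and 3×G: area 33 ≤ 36, yield 3·8 + 3·9 = 51.
Best is 52.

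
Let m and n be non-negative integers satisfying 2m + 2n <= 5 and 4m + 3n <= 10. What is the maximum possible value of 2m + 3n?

The continuous relaxation peaks at (0, 2.5) with value 7.50; rounding to a feasible lattice point costs some objective.
(m,n)=(0,2): 2·0+2·2=4≤5, 4·0+3·2=6≤10, objective 6.
(m,n)=(1,1): 2·1+2·1=4≤5, 4·1+3·1=7≤10, objective 5.
No feasible integer point exceeds 6.

6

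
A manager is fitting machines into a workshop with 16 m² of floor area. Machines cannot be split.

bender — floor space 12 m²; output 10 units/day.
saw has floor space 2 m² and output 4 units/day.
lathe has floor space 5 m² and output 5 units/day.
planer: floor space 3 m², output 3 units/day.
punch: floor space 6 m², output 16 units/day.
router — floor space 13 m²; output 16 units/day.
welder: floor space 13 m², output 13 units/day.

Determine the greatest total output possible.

28

This is a 0-1 knapsack instance.
Allowing fractional choices, the relaxed optimum would be about 29.8, but machines are indivisible.
saw + lathe + punch: floor space 2 + 5 + 6 = 13 ≤ 16, output 4 + 5 + 16 = 25.
saw + lathe + planer + punch: floor space 2 + 5 + 3 + 6 = 16 ≤ 16, output 4 + 5 + 3 + 16 = 28.
lathe + planer + punch: floor space 5 + 3 + 6 = 14 ≤ 16, output 5 + 3 + 16 = 24.
Best is saw, lathe, planer, and punch with total output 28.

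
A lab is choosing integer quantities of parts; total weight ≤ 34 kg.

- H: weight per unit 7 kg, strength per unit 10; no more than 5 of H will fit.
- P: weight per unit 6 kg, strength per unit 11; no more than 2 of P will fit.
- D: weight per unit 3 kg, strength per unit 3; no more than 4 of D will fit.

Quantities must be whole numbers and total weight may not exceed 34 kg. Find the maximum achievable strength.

52

Take 3×H and 2×P: weight 33 ≤ 34, strength 3·10 + 2·11 = 52.
P has the best ratio (11/6) and is taken to its limit of 2; remaining capacity is filled optimally with the others.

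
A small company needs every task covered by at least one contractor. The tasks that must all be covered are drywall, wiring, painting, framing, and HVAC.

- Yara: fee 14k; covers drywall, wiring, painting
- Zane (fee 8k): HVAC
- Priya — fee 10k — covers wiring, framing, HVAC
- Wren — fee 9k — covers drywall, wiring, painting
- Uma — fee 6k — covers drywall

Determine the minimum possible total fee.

19

Choose Priya and Wren: together they cover drywall, wiring, painting, framing, HVAC — every task.
Total fee: 10 + 9 = 19.
No cover costs less than 19.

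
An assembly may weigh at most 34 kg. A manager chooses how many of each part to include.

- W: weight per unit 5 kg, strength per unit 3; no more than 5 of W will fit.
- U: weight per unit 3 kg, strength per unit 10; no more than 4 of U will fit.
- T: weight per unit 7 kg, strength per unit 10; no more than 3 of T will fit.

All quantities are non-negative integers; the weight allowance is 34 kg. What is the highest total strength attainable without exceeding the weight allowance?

Take 4×U and 3×T: weight 33 ≤ 34, strength 4·10 + 3·10 = 70.
U has the best ratio (10/3) and is taken to its limit of 4; remaining capacity is filled optimally with the others.

70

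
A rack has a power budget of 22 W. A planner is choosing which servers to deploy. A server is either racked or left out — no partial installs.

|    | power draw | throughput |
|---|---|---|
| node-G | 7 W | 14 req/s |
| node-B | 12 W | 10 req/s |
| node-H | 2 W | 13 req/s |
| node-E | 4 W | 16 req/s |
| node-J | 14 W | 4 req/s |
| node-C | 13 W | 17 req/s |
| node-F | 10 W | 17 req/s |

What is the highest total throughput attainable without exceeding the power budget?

Allowing fractional choices, the relaxed optimum would be about 58.3, but servers are indivisible.
node-G + node-E + node-F: power draw 7 + 4 + 10 = 21 ≤ 22, throughput 14 + 16 + 17 = 47.
node-H + node-E + node-F: power draw 2 + 4 + 10 = 16 ≤ 22, throughput 13 + 16 + 17 = 46.
Best is node-G, node-E, and node-F with total throughput 47.

47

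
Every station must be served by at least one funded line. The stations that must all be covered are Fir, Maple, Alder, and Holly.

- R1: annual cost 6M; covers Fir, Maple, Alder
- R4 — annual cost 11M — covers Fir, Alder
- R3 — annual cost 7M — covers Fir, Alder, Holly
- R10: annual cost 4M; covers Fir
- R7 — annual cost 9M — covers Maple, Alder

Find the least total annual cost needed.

Choose R1 and R3: together they cover Fir, Maple, Alder, Holly — every station.
Total annual cost: 6 + 7 = 13.

13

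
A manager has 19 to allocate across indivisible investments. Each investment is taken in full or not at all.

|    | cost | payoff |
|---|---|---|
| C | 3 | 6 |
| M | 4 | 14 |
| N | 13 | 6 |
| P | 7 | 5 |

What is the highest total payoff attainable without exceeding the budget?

Allowing fractional choices, the relaxed optimum would be about 27.3, but investments are indivisible.
C + M + P: cost 3 + 4 + 7 = 14 ≤ 19, payoff 6 + 14 + 5 = 25.
M + N: cost 4 + 13 = 17 ≤ 19, payoff 14 + 6 = 20.
C + M: cost 3 + 4 = 7 ≤ 19, payoff 6 + 14 = 20.
Best is C, M, and P with total payoff 25.

25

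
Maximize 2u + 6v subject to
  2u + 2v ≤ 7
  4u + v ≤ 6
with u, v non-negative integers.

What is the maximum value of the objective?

18

Relaxing integrality, the LP optimum is 21.00 at (u,v) = (0, 3.5), which is not an integer point.
(u,v)=(0,3): 2·0+2·3=6≤7, 4·0+1·3=3≤6, objective 18.
(u,v)=(1,2): 2·1+2·2=6≤7, 4·1+1·2=6≤6, objective 14.
(u,v)=(0,2): 2·0+2·2=4≤7, 4·0+1·2=2≤6, objective 12.
Maximum is 18 at (u,v)=(0,3).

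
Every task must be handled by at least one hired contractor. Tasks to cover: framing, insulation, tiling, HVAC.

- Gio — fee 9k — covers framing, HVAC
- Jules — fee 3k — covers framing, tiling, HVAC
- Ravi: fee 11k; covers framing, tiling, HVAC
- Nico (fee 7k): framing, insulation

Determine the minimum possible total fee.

10

This is an integer covering problem.
Choose Jules and Nico: together they cover framing, insulation, tiling, HVAC — every task.
Total fee: 3 + 7 = 10.
No cover costs less than 10.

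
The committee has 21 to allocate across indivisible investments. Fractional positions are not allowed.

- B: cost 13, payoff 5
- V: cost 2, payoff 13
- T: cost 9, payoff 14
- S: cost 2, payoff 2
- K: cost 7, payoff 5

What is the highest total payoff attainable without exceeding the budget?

Allowing fractional choices, the relaxed optimum would be about 34.4, but investments are indivisible.
V + T + K: cost 2 + 9 + 7 = 18 ≤ 21, payoff 13 + 14 + 5 = 32.
V + T + S + K: cost 2 + 9 + 2 + 7 = 20 ≤ 21, payoff 13 + 14 + 2 + 5 = 34.
Best is V, T, S, and K with total payoff 34.

34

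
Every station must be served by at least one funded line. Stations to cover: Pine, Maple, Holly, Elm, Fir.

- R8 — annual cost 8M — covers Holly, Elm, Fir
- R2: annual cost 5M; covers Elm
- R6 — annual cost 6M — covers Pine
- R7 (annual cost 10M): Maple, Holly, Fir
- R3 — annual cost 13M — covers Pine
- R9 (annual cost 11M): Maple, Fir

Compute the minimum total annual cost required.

The greedy cost-per-new-station heuristic would pick R8, R6, and R7 for 24, but a cheaper cover exists.
Choose R2, R6, and R7: together they cover Pine, Maple, Holly, Elm, Fir — every station.
Total annual cost: 5 + 6 + 10 = 21.
No cover costs less than 21.

21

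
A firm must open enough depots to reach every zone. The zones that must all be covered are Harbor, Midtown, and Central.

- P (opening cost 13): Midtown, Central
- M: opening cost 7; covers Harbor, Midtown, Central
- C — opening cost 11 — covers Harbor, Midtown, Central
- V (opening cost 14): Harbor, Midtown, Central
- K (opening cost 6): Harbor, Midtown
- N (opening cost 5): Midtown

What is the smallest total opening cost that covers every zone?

7

M alone covers Harbor, Midtown, Central — every zone.
Total opening cost: 7.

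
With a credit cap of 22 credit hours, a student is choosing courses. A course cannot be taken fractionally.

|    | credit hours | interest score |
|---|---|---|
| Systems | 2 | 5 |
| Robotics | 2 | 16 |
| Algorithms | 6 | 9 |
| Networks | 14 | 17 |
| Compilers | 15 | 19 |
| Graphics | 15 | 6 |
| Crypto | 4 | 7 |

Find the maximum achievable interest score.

45

Robotics + Algorithms + Networks: credit hours 2 + 6 + 14 = 22 ≤ 22, interest score 16 + 9 + 17 = 42.
Systems + Robotics + Networks + Crypto: credit hours 2 + 2 + 14 + 4 = 22 ≤ 22, interest score 5 + 16 + 17 + 7 = 45.
Robotics + Compilers + Crypto: credit hours 2 + 15 + 4 = 21 ≤ 22, interest score 16 + 19 + 7 = 42.
Best is Systems, Robotics, Networks, and Crypto with total interest score 45.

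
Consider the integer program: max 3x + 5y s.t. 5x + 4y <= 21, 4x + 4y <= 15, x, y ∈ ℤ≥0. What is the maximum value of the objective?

15

The continuous relaxation peaks at (0, 3.75) with value 18.75; rounding to a feasible lattice point costs some objective.
(x,y)=(0,3): 5·0+4·3=12≤21, 4·0+4·3=12≤15, objective 15.
(x,y)=(1,2): 5·1+4·2=13≤21, 4·1+4·2=12≤15, objective 13.
(x,y)=(0,2): 5·0+4·2=8≤21, 4·0+4·2=8≤15, objective 10.
No feasible integer point exceeds 15.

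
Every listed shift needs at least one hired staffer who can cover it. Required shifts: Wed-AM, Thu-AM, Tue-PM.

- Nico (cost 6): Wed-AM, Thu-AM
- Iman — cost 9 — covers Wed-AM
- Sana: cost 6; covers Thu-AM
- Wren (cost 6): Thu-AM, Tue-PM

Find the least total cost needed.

Choose Nico and Wren: together they cover Wed-AM, Thu-AM, Tue-PM — every shift.
Total cost: 6 + 6 = 12.
No cover costs less than 12.

12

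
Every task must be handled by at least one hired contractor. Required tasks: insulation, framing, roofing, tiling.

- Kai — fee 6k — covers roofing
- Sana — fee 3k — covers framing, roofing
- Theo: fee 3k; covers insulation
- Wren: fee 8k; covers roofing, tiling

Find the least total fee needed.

14

Choose Sana, Theo, and Wren: together they cover insulation, framing, roofing, tiling — every task.
Total fee: 3 + 3 + 8 = 14.
No cover costs less than 14.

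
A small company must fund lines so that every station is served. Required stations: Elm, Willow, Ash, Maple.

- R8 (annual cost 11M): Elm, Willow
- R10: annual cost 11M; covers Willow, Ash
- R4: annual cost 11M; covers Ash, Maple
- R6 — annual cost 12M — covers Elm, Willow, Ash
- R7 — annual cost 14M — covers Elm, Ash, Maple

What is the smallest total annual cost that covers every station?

Choose R8 and R4: together they cover Elm, Willow, Ash, Maple — every station.
Total annual cost: 11 + 11 = 22.

22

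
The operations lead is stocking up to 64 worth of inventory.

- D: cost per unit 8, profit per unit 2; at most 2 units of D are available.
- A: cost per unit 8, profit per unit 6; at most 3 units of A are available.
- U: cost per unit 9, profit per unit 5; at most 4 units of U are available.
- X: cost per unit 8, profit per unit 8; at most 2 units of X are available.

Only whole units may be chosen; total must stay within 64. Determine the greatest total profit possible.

44

This is a bounded integer knapsack.
X has the best ratio (8/8); taking only X gives at most 2×8 = 16 (stopped by the supply cap of 2).
Mixing does better — 3×A, 2×U, and 2×X: cost 58 ≤ 64, profit 3·6 + 2·5 + 2·8 = 44.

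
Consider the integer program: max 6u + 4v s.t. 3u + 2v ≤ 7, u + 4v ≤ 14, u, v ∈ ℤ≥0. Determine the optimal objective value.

(u,v)=(1,2): 3·1+2·2=7≤7, 1·1+4·2=9≤14, objective 14.
(u,v)=(0,3): 3·0+2·3=6≤7, 1·0+4·3=12≤14, objective 12.
(u,v)=(1,1): 3·1+2·1=5≤7, 1·1+4·1=5≤14, objective 10.
(u,v)=(0,2): 3·0+2·2=4≤7, 1·0+4·2=8≤14, objective 8.
The best lattice point is (1,2), giving 14.

14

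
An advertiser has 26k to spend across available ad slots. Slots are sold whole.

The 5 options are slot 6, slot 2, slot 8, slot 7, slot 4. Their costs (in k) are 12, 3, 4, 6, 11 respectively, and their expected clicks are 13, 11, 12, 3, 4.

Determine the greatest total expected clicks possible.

39

Take slot 6, slot 2, slot 8, and slot 7: cost 12 + 3 + 4 + 6 = 25 ≤ 26, expected clicks 13 + 11 + 12 + 3 = 39.
No other feasible combination does better.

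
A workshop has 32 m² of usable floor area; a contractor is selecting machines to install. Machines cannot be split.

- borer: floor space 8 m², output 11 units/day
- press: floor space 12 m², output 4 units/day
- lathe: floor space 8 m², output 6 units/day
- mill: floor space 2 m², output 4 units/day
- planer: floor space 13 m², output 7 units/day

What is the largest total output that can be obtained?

28

Treat it as a binary knapsack problem.
Allowing fractional choices, the relaxed optimum would be about 28.3, but machines are indivisible.
borer + press + lathe + mill: floor space 8 + 12 + 8 + 2 = 30 ≤ 32, output 11 + 4 + 6 + 4 = 25.
borer + lathe + planer: floor space 8 + 8 + 13 = 29 ≤ 32, output 11 + 6 + 7 = 24.
borer + lathe + mill + planer: floor space 8 + 8 + 2 + 13 = 31 ≤ 32, output 11 + 6 + 4 + 7 = 28.
Best is borer, lathe, mill, and planer with total output 28.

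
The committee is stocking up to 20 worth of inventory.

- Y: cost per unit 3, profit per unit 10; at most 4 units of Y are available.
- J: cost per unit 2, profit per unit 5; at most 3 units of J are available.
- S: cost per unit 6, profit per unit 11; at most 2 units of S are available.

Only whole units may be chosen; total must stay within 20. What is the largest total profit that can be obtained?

This is a bounded integer knapsack.
Y has the best ratio (10/3); taking only Y gives at most 4×10 = 40 (stopped by the supply cap of 4).
Mixing does better — 4×Y, 1×J, and 1×S: cost 20 ≤ 20, profit 4·10 + 1·5 + 1·11 = 56.

56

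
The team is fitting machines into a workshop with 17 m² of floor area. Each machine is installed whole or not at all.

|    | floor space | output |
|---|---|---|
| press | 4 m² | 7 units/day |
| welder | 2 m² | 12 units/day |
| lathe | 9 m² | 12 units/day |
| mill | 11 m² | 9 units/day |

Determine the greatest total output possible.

31

This is an integer program with binary decision variables.
Allowing fractional choices, the relaxed optimum would be about 32.6, but machines are indivisible.
welder + lathe: floor space 2 + 9 = 11 ≤ 17, output 12 + 12 = 24.
press + welder + mill: floor space 4 + 2 + 11 = 17 ≤ 17, output 7 + 12 + 9 = 28.
press + welder + lathe: floor space 4 + 2 + 9 = 15 ≤ 17, output 7 + 12 + 12 = 31.
Best is press, welder, and lathe with total output 31.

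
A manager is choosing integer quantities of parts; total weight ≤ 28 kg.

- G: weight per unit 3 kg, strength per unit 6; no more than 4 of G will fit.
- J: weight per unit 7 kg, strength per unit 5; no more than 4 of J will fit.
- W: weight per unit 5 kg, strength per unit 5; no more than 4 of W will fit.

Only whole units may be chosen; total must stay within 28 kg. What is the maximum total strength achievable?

39

G has the best ratio (6/3); taking only G gives at most 4×6 = 24 (stopped by the supply cap of 4).
Mixing does better — 4×G and 3×W: weight 27 ≤ 28, strength 4·6 + 3·5 = 39.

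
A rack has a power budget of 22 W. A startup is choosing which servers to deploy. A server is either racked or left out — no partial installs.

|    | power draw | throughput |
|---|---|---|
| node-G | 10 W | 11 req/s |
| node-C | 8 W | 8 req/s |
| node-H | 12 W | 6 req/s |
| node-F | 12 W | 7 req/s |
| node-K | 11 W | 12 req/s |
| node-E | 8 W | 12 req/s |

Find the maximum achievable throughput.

24

Allowing fractional choices, the relaxed optimum would be about 27.4, but servers are indivisible.
node-K + node-E: power draw 11 + 8 = 19 ≤ 22, throughput 12 + 12 = 24.
node-G + node-E: power draw 10 + 8 = 18 ≤ 22, throughput 11 + 12 = 23.
node-G + node-K: power draw 10 + 11 = 21 ≤ 22, throughput 11 + 12 = 23.
Best is node-K and node-E with total throughput 24.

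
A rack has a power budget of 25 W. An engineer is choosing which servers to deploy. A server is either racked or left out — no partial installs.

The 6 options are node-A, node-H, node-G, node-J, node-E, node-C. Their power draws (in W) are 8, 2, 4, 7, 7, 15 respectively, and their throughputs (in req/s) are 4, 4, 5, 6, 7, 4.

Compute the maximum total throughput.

Take node-H, node-G, node-J, and node-E: power draw 2 + 4 + 7 + 7 = 20 ≤ 25, throughput 4 + 5 + 6 + 7 = 22.
No other feasible combination does better.

22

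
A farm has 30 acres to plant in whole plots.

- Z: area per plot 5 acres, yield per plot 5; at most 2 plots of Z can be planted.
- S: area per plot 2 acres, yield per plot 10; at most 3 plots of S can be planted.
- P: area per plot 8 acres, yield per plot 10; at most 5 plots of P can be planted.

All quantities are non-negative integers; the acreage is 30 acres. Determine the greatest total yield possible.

60

3×S and 3×P: area 30 ≤ 30, yield 3·10 + 3·10 = 60.
1×Z, 3×S, and 2×P: area 27 ≤ 30, yield 1·5 + 3·10 + 2·10 = 55.
Best is 60.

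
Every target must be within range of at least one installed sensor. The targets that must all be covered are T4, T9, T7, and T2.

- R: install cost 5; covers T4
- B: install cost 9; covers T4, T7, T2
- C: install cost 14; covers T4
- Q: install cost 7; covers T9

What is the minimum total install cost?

Choose B and Q: together they cover T4, T9, T7, T2 — every target.
Total install cost: 9 + 7 = 16.
No cover costs less than 16.

16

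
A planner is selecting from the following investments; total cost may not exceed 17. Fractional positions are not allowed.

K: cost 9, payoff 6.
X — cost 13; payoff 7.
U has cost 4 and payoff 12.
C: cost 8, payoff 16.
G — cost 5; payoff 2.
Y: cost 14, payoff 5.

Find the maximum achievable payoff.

This is a 0-1 knapsack instance.
Take U, C, and G: cost 4 + 8 + 5 = 17 ≤ 17, payoff 12 + 16 + 2 = 30.
No other feasible combination does better.

30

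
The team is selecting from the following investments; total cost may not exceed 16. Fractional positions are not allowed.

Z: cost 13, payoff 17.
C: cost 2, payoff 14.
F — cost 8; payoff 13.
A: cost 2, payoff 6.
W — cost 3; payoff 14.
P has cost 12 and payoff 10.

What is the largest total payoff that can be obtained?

47

Take C, F, A, and W: cost 2 + 8 + 2 + 3 = 15 ≤ 16, payoff 14 + 13 + 6 + 14 = 47.
No other feasible combination does better.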